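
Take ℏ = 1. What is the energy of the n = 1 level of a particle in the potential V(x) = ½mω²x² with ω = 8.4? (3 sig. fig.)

The oscillator eigenvalues are E_n = ℏω(n + ½), so E_1 = 8.4 × 1.5 = 12.60.

E = 12.6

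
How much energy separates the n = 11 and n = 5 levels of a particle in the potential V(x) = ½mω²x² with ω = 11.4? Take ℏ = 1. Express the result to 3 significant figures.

E_n = ℏω(n + ½), so ΔE = (11 − 5) ℏω = 6 × 11.4 = 68.40.

ΔE = 68.4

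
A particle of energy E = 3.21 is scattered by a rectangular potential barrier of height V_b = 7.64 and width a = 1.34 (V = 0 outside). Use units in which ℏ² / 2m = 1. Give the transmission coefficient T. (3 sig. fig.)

Since E < V_b the interior solution is evanescent with decay constant κ = √(2m(V_b − E))/ℏ = 2.105.
κa = 2.820, sinh(κa) = 8.362.
The exact tunnelling result is T⁻¹ = 1 + V_b² sinh²(κa) / [4E(V_b − E)] = 72.75, so T = 0.0137.

T = 0.0137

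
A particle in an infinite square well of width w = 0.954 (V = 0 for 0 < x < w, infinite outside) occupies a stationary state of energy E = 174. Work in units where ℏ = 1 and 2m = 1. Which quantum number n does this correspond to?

For an infinite well E_n = n²π²ℏ²/(2mw²), so n = (w/πℏ)√(2mE).
n = (0.954/π) × √(2 × 0.5 × 174) = 4.006 → n = 4.

n = 4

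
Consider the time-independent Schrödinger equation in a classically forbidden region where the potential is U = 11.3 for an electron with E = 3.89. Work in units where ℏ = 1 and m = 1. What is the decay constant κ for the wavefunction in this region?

Since E < U the TISE in this region is ψ'' = κ²ψ with κ = √(2m(U − E))/ℏ.
κ = √(2 × 1 × 7.41) = 3.850.

κ = 3.85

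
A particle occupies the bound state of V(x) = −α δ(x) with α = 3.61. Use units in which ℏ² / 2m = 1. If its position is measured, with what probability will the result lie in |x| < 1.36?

The normalised bound state is ψ = √κ e^{−κ|x|} with κ = mα/ℏ² = 1.805.
P(|x| < d) = ∫_{−d}^{d} κ e^{−2κ|x|} dx = 1 − e^{−2κd} = 1 − e^{−4.910} = 0.9926.

P = 0.993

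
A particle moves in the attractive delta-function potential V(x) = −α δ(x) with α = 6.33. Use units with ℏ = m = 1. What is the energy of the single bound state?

E = -20.0

For x ≠ 0 the bound state is ψ ∝ e^{−κ|x|}; integrating the TISE across the delta gives the cusp condition 2κ = 2mα/ℏ², so κ = 6.330.
Then E = −ℏ²κ²/(2m) = −mα²/(2ℏ²) = -20.03.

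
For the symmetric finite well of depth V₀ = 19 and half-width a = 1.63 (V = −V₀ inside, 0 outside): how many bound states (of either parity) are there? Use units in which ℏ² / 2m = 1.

Define the well-strength parameter z₀ = (a/ℏ)√(2mV₀) = 1.63 × √(2·0.5·19) = 7.105.
The even/odd transcendental equations gain one root per π/2 in z₀, giving N = 1 + ⌊2z₀/π⌋ = 1 + ⌊4.523⌋ = 5.

N = 5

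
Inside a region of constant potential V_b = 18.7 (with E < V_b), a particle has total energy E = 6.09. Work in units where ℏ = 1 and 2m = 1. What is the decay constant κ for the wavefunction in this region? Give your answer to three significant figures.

Since E < V_b the TISE in this region is ψ'' = κ²ψ with κ = √(2m(V_b − E))/ℏ.
κ = √(2 × 0.5 × 12.61) = 3.551.

κ = 3.55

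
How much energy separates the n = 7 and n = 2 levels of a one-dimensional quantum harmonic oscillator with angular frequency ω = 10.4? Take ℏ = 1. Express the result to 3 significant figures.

E_n = ℏω(n + ½), so ΔE = (7 − 2) ℏω = 5 × 10.4 = 52.00.

ΔE = 52.0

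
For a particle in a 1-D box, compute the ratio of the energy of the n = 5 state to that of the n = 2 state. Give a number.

6.25

E_n = n²π²ℏ²/(2mL²) so the ratio is n₂²/n₁² = 25/4 = 6.25.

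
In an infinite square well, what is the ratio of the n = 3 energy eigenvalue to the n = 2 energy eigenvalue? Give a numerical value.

2.25

Since E_n ∝ n², the ratio is (3/2)² = 2.25.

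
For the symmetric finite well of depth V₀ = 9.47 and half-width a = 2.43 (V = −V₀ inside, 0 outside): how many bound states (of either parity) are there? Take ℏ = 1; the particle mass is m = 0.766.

N = 6

The dimensionless depth is z₀ = a√(2mV₀)/ℏ = 2.43 × √(14.51) = 9.256.
The even/odd transcendental equations gain one root per π/2 in z₀, giving N = 1 + ⌊2z₀/π⌋ = 1 + ⌊5.892⌋ = 6.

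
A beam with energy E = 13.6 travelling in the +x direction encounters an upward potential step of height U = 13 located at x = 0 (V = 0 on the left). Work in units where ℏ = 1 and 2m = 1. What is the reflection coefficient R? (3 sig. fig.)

R = 0.426

The wavenumbers are k₁ = √(2mE)/ℏ = 3.688 on the left and k₂ = √(2m(E − U))/ℏ = 0.7746 on the right.
Matching ψ and ψ′ at x = 0 gives r = (k₁ − k₂)/(k₁ + k₂), so R = r² = 0.4262 and T = 1 − R = 0.5738.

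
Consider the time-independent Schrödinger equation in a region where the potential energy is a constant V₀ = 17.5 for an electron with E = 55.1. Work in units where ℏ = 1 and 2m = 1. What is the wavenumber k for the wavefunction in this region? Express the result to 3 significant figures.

k = 6.13

With E > V₀ the solution is oscillatory, ψ ∝ e^{±ikx} with k = √(2m(E − V₀))/ℏ.
k = √(2 × 0.5 × 37.6) = 6.132.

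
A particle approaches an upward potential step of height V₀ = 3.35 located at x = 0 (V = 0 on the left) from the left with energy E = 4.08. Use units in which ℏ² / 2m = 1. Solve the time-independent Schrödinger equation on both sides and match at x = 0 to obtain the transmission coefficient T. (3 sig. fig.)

The wavenumbers are k₁ = √(2mE)/ℏ = 2.020 on the left and k₂ = √(2m(E − V₀))/ℏ = 0.8544 on the right.
Matching ψ and ψ′ at x = 0 gives r = (k₁ − k₂)/(k₁ + k₂), so R = r² = 0.1644 and T = 1 − R = 0.8356.

T = 0.836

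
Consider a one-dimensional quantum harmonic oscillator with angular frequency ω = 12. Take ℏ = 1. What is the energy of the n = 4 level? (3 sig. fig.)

The oscillator eigenvalues are E_n = ℏω(n + ½), so E_4 = 12 × 4.5 = 54.00.

E = 54.0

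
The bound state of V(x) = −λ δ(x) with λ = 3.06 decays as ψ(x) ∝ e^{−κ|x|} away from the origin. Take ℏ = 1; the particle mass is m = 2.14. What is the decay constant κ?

Integrating the TISE across x = 0 gives the cusp condition ψ'(0⁺) − ψ'(0⁻) = −(2mλ/ℏ²)ψ(0).
With ψ ∝ e^{−κ|x|} this yields −2κ = −2mλ/ℏ², so κ = mλ/ℏ² = 6.548.

κ = 6.55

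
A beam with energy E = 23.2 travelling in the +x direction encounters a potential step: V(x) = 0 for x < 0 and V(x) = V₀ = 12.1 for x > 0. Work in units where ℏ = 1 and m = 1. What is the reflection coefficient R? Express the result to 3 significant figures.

R = 0.0332

The wavenumbers are k₁ = √(2mE)/ℏ = 6.812 on the left and k₂ = √(2m(E − V₀))/ℏ = 4.712 on the right.
Continuity of ψ and ψ′ at the step yields the reflection amplitude r = (k₁ − k₂)/(k₁ + k₂) = 0.1822; thus R = |r|² = 0.03321, T = 0.9668.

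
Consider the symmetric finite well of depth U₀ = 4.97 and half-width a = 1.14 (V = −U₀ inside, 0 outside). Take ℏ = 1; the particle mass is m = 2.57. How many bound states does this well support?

The dimensionless depth is z₀ = a√(2mU₀)/ℏ = 1.14 × √(25.55) = 5.762.
A new bound state (alternating even/odd) appears each time z₀ passes a multiple of π/2, so N = ⌊2z₀/π⌋ + 1 = ⌊3.668⌋ + 1 = 4.

N = 4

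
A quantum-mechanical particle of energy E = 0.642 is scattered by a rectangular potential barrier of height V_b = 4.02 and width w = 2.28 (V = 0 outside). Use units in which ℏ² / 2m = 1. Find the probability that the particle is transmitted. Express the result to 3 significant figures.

E < V_b: inside the barrier ψ ∝ e^{±κx} with κ = √(2m(V_b − E))/ℏ = 1.838.
κw = 4.190, sinh(κw) = 33.02.
Matching ψ, ψ′ at both faces gives T = [1 + V_b² sinh²(κw) / (4E(V_b − E))]⁻¹ = 1/2032 = 0.000492.

T = 0.000492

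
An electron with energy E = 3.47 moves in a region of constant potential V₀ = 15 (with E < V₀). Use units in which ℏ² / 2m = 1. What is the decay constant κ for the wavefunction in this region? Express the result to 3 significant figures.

Since E < V₀ the TISE in this region is ψ'' = κ²ψ with κ = √(2m(V₀ − E))/ℏ.
κ = √(2 × 0.5 × 11.53) = 3.396.

κ = 3.40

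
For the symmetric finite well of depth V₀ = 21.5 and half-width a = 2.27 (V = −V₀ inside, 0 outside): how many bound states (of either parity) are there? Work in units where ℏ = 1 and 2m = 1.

The dimensionless depth is z₀ = a√(2mV₀)/ℏ = 2.27 × √(21.50) = 10.53.
A new bound state (alternating even/odd) appears each time z₀ passes a multiple of π/2, so N = ⌊2z₀/π⌋ + 1 = ⌊6.701⌋ + 1 = 7.

N = 7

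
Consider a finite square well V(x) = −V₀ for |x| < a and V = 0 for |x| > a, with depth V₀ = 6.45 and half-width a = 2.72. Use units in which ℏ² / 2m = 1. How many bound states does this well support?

N = 5

Define the well-strength parameter z₀ = (a/ℏ)√(2mV₀) = 2.72 × √(2·0.5·6.45) = 6.908.
A new bound state (alternating even/odd) appears each time z₀ passes a multiple of π/2, so N = ⌊2z₀/π⌋ + 1 = ⌊4.398⌋ + 1 = 5.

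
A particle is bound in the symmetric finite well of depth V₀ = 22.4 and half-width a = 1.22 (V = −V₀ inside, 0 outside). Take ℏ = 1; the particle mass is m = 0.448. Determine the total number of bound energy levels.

Define the well-strength parameter z₀ = (a/ℏ)√(2mV₀) = 1.22 × √(2·0.448·22.4) = 5.466.
A new bound state (alternating even/odd) appears each time z₀ passes a multiple of π/2, so N = ⌊2z₀/π⌋ + 1 = ⌊3.480⌋ + 1 = 4.

N = 4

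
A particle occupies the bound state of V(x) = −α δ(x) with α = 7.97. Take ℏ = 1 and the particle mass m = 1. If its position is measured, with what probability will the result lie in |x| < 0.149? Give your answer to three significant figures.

The normalised bound state is ψ = √κ e^{−κ|x|} with κ = mα/ℏ² = 7.970.
P(|x| < d) = ∫_{−d}^{d} κ e^{−2κ|x|} dx = 1 − e^{−2κd} = 1 − e^{−2.375} = 0.9070.

P = 0.907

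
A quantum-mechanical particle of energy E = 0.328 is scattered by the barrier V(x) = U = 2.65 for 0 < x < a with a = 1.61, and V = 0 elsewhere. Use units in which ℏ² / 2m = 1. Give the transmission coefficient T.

T = 0.0129

E < U: inside the barrier ψ ∝ e^{±κx} with κ = √(2m(U − E))/ℏ = 1.524.
κa = 2.453, sinh(κa) = 5.771.
The exact tunnelling result is T⁻¹ = 1 + U² sinh²(κa) / [4E(U − E)] = 77.76, so T = 0.0129.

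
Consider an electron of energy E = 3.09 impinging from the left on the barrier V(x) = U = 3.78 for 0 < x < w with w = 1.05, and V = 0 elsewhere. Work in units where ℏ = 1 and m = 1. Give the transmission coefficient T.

E < U: inside the barrier ψ ∝ e^{±κx} with κ = √(2m(U − E))/ℏ = 1.175.
κw = 1.233, sinh(κw) = 1.571.
The exact tunnelling result is T⁻¹ = 1 + U² sinh²(κw) / [4E(U − E)] = 5.135, so T = 0.195.

T = 0.195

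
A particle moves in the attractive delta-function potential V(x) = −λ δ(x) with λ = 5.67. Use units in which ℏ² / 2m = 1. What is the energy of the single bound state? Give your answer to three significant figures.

The bound state is ψ(x) = √κ e^{−κ|x|}. The derivative jump ψ'(0⁺) − ψ'(0⁻) = −(2mλ/ℏ²)ψ(0) fixes κ = mλ/ℏ² = 2.835.
Then E = −ℏ²κ²/(2m) = −mλ²/(2ℏ²) = -8.037.

E = -8.04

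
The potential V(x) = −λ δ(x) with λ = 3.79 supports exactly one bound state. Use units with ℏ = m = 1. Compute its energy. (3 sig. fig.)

E = -7.18

For x ≠ 0 the bound state is ψ ∝ e^{−κ|x|}; integrating the TISE across the delta gives the cusp condition 2κ = 2mλ/ℏ², so κ = 3.790.
Then E = −ℏ²κ²/(2m) = −mλ²/(2ℏ²) = -7.182.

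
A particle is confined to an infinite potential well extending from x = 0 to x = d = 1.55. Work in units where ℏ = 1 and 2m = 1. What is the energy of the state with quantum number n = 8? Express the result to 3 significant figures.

Requiring ψ(0) = ψ(d) = 0 quantises k = nπ/d, hence E_n = ℏ²k²/2m = n²π²ℏ²/(2md²).
E_8 = 8² × π² / (2 × 0.5 × 1.55²) = 262.9.

E = 263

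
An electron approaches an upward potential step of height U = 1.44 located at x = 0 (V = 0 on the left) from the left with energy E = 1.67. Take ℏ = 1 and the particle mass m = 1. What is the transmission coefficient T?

T = 0.790

On each side the TISE gives plane waves with k = √(2m(E − V))/ℏ: k₁ = √(2·1·1.67) = 1.828, k₂ = √(2·1·0.23) = 0.6782.
Matching ψ and ψ′ at x = 0 gives r = (k₁ − k₂)/(k₁ + k₂), so R = r² = 0.2104 and T = 1 − R = 0.7896.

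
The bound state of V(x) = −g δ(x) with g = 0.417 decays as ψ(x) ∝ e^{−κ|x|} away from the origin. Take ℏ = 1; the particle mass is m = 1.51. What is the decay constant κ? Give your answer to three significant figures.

Integrating the TISE across x = 0 gives the cusp condition ψ'(0⁺) − ψ'(0⁻) = −(2mg/ℏ²)ψ(0).
With ψ ∝ e^{−κ|x|} this yields −2κ = −2mg/ℏ², so κ = mg/ℏ² = 0.6297.

κ = 0.630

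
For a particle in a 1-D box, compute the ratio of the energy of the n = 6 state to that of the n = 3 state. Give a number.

4

Since E_n ∝ n², the ratio is (6/3)² = 4.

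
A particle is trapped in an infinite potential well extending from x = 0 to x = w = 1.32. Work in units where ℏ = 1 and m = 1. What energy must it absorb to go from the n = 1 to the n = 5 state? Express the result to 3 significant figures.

ΔE = 68.0

E_n = n²π²ℏ²/(2mw²), so ΔE = (5² − 1²) π²ℏ²/(2mw²).
ΔE = 24 × π² / (2 × 1 × 1.32²) = 67.97.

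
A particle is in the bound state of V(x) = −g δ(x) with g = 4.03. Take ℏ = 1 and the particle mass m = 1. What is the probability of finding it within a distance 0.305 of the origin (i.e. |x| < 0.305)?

The normalised bound state is ψ = √κ e^{−κ|x|} with κ = mg/ℏ² = 4.030.
P(|x| < d) = ∫_{−d}^{d} κ e^{−2κ|x|} dx = 1 − e^{−2κd} = 1 − e^{−2.458} = 0.9144.

P = 0.914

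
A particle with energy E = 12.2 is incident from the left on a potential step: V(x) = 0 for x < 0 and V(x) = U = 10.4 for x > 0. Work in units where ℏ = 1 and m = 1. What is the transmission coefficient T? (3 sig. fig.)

T = 0.802

The wavenumbers are k₁ = √(2mE)/ℏ = 4.940 on the left and k₂ = √(2m(E − U))/ℏ = 1.897 on the right.
Matching ψ and ψ′ at x = 0 gives r = (k₁ − k₂)/(k₁ + k₂), so R = r² = 0.1980 and T = 1 − R = 0.8020.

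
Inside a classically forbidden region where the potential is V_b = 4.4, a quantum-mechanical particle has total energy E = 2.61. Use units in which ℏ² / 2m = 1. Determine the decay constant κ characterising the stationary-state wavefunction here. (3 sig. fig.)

κ = 1.34

Since E < V_b the TISE in this region is ψ'' = κ²ψ with κ = √(2m(V_b − E))/ℏ.
κ = √(2 × 0.5 × 1.79) = 1.338.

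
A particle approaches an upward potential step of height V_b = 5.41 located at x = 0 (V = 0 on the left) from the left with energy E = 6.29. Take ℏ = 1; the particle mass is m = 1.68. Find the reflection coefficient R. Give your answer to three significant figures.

The wavenumbers are k₁ = √(2mE)/ℏ = 4.597 on the left and k₂ = √(2m(E − V_b))/ℏ = 1.720 on the right.
Continuity of ψ and ψ′ at the step yields the reflection amplitude r = (k₁ − k₂)/(k₁ + k₂) = 0.4556; thus R = |r|² = 0.2075, T = 0.7925.

R = 0.208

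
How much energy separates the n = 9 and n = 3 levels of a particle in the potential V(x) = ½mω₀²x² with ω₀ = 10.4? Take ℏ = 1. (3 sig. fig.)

E_n = ℏω₀(n + ½), so ΔE = (9 − 3) ℏω₀ = 6 × 10.4 = 62.40.

ΔE = 62.4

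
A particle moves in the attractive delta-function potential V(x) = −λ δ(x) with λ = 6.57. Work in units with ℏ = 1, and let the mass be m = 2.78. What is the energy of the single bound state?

E = -60.0

For x ≠ 0 the bound state is ψ ∝ e^{−κ|x|}; integrating the TISE across the delta gives the cusp condition 2κ = 2mλ/ℏ², so κ = 18.26.
Then E = −ℏ²κ²/(2m) = −mλ²/(2ℏ²) = -60.00.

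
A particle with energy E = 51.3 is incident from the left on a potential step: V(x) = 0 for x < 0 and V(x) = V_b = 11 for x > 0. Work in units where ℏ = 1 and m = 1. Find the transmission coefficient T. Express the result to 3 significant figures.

T = 0.996

The wavenumbers are k₁ = √(2mE)/ℏ = 10.13 on the left and k₂ = √(2m(E − V_b))/ℏ = 8.978 on the right.
Matching ψ and ψ′ at x = 0 gives r = (k₁ − k₂)/(k₁ + k₂), so R = r² = 0.003631 and T = 1 − R = 0.9964.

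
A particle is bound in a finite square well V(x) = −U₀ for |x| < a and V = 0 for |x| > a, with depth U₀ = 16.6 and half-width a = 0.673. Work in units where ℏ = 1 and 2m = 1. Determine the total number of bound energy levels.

The dimensionless depth is z₀ = a√(2mU₀)/ℏ = 0.673 × √(16.60) = 2.742.
A new bound state (alternating even/odd) appears each time z₀ passes a multiple of π/2, so N = ⌊2z₀/π⌋ + 1 = ⌊1.746⌋ + 1 = 2.

N = 2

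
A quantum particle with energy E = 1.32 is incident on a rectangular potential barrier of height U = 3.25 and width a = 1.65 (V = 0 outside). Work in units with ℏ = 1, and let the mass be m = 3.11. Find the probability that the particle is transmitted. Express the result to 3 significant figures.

E < U: inside the barrier ψ ∝ e^{±κx} with κ = √(2m(U − E))/ℏ = 3.465.
κa = 5.717, sinh(κa) = 152.0.
Matching ψ, ψ′ at both faces gives T = [1 + U² sinh²(κa) / (4E(U − E))]⁻¹ = 1/23940 = 0.0000418.

T = 0.0000418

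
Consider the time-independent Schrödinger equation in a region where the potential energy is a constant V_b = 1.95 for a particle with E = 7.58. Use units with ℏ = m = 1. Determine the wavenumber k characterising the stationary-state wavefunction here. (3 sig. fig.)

k = 3.36

With E > V_b the solution is oscillatory, ψ ∝ e^{±ikx} with k = √(2m(E − V_b))/ℏ.
k = √(2 × 1 × 5.63) = 3.356.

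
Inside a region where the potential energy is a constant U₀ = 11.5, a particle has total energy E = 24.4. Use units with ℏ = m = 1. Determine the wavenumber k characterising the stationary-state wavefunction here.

With E > U₀ the solution is oscillatory, ψ ∝ e^{±ikx} with k = √(2m(E − U₀))/ℏ.
k = √(2 × 1 × 12.9) = 5.079.

k = 5.08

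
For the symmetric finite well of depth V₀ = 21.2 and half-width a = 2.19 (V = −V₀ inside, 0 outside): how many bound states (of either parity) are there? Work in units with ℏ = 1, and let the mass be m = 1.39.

The dimensionless depth is z₀ = a√(2mV₀)/ℏ = 2.19 × √(58.94) = 16.81.
The even/odd transcendental equations gain one root per π/2 in z₀, giving N = 1 + ⌊2z₀/π⌋ = 1 + ⌊10.70⌋ = 11.

N = 11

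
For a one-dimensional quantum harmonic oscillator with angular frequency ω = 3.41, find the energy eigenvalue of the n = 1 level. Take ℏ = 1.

The oscillator eigenvalues are E_n = ℏω(n + ½), so E_1 = 3.41 × 1.5 = 5.115.

E = 5.12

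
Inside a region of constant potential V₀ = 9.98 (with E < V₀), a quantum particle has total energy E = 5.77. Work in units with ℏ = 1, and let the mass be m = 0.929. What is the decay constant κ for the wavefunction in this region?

Since E < V₀ the TISE in this region is ψ'' = κ²ψ with κ = √(2m(V₀ − E))/ℏ.
κ = √(2 × 0.929 × 4.21) = 2.797.

κ = 2.80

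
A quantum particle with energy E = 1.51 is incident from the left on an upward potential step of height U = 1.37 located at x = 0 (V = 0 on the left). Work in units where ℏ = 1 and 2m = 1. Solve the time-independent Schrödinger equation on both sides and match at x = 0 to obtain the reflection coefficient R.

On each side the TISE gives plane waves with k = √(2m(E − V))/ℏ: k₁ = √(2·½·1.51) = 1.229, k₂ = √(2·½·0.14) = 0.3742.
Continuity of ψ and ψ′ at the step yields the reflection amplitude r = (k₁ − k₂)/(k₁ + k₂) = 0.5332; thus R = |r|² = 0.2843, T = 0.7157.

R = 0.284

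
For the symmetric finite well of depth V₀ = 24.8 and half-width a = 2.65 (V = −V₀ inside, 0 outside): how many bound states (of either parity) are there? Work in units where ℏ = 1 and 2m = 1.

Define the well-strength parameter z₀ = (a/ℏ)√(2mV₀) = 2.65 × √(2·0.5·24.8) = 13.20.
A new bound state (alternating even/odd) appears each time z₀ passes a multiple of π/2, so N = ⌊2z₀/π⌋ + 1 = ⌊8.401⌋ + 1 = 9.

N = 9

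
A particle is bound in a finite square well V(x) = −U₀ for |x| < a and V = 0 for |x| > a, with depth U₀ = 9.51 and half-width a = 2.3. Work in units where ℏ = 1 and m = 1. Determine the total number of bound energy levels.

N = 7

The dimensionless depth is z₀ = a√(2mU₀)/ℏ = 2.3 × √(19.02) = 10.03.
A new bound state (alternating even/odd) appears each time z₀ passes a multiple of π/2, so N = ⌊2z₀/π⌋ + 1 = ⌊6.386⌋ + 1 = 7.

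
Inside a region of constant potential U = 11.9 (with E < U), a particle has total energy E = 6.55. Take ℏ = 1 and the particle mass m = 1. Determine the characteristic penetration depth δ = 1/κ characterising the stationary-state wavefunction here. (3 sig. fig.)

Since E < U the TISE in this region is ψ'' = κ²ψ with κ = √(2m(U − E))/ℏ.
κ = √(2 × 1 × 5.35) = 3.271. The penetration depth is δ = 1/κ = 0.306.

δ = 0.306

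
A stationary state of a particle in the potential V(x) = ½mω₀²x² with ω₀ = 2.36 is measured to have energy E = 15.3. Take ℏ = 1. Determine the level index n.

Invert E_n = (n + ½)ℏω₀: n = E/ℏω₀ − ½ = 5.983, so n = 6.

n = 6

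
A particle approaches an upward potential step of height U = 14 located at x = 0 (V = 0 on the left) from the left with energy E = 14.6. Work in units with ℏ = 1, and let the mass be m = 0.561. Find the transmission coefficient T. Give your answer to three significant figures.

On each side the TISE gives plane waves with k = √(2m(E − V))/ℏ: k₁ = √(2·0.561·14.6) = 4.047, k₂ = √(2·0.561·0.6) = 0.8205.
Matching ψ and ψ′ at x = 0 gives r = (k₁ − k₂)/(k₁ + k₂), so R = r² = 0.4394 and T = 1 − R = 0.5606.

T = 0.561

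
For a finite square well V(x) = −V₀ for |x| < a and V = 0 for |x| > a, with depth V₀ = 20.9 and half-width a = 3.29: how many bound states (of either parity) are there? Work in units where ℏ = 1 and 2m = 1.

The dimensionless depth is z₀ = a√(2mV₀)/ℏ = 3.29 × √(20.90) = 15.04.
The even/odd transcendental equations gain one root per π/2 in z₀, giving N = 1 + ⌊2z₀/π⌋ = 1 + ⌊9.575⌋ = 10.

N = 10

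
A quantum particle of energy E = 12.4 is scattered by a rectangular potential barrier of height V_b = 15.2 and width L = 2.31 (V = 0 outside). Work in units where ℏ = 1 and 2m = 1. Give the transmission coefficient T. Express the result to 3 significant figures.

T = 0.00106

E < V_b: inside the barrier ψ ∝ e^{±κx} with κ = √(2m(V_b − E))/ℏ = 1.673.
κL = 3.865, sinh(κL) = 23.85.
Matching ψ, ψ′ at both faces gives T = [1 + V_b² sinh²(κL) / (4E(V_b − E))]⁻¹ = 1/947.3 = 0.00106.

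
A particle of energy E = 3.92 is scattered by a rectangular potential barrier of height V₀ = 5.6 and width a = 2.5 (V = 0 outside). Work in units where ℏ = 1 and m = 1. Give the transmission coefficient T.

T = 0.000351

Since E < V₀ the interior solution is evanescent with decay constant κ = √(2m(V₀ − E))/ℏ = 1.833.
κa = 4.583, sinh(κa) = 48.88.
Matching ψ, ψ′ at both faces gives T = [1 + V₀² sinh²(κa) / (4E(V₀ − E))]⁻¹ = 1/2845 = 0.000351.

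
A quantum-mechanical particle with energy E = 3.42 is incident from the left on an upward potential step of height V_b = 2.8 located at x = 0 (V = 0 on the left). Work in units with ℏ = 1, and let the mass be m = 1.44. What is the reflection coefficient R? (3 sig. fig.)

R = 0.162

The wavenumbers are k₁ = √(2mE)/ℏ = 3.138 on the left and k₂ = √(2m(E − V_b))/ℏ = 1.336 on the right.
Matching ψ and ψ′ at x = 0 gives r = (k₁ − k₂)/(k₁ + k₂), so R = r² = 0.1622 and T = 1 − R = 0.8378.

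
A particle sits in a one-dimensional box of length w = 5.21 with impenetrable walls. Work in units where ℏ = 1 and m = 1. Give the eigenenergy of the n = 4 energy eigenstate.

Requiring ψ(0) = ψ(w) = 0 quantises k = nπ/w, hence E_n = ℏ²k²/2m = n²π²ℏ²/(2mw²).
E_4 = 4² × π² / (2 × 1 × 5.21²) = 2.909.

E = 2.91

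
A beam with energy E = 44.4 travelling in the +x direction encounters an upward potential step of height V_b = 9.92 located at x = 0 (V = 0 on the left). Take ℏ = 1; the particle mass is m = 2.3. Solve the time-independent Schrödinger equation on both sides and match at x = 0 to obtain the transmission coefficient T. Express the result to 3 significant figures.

On each side the TISE gives plane waves with k = √(2m(E − V))/ℏ: k₁ = √(2·2.3·44.4) = 14.29, k₂ = √(2·2.3·34.48) = 12.59.
Continuity of ψ and ψ′ at the step yields the reflection amplitude r = (k₁ − k₂)/(k₁ + k₂) = 0.06313; thus R = |r|² = 0.003986, T = 0.9960.

T = 0.996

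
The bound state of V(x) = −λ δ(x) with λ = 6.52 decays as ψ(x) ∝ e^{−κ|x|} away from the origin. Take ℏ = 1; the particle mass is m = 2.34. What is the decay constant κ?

Integrating the TISE across x = 0 gives the cusp condition ψ'(0⁺) − ψ'(0⁻) = −(2mλ/ℏ²)ψ(0).
With ψ ∝ e^{−κ|x|} this yields −2κ = −2mλ/ℏ², so κ = mλ/ℏ² = 15.26.

κ = 15.3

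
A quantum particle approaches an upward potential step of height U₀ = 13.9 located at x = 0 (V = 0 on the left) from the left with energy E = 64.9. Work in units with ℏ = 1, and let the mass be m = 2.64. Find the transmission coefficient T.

The wavenumbers are k₁ = √(2mE)/ℏ = 18.51 on the left and k₂ = √(2m(E − U₀))/ℏ = 16.41 on the right.
Continuity of ψ and ψ′ at the step yields the reflection amplitude r = (k₁ − k₂)/(k₁ + k₂) = 0.06018; thus R = |r|² = 0.003622, T = 0.9964.

T = 0.996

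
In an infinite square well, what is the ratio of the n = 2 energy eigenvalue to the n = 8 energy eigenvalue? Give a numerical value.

0.0625

Since E_n ∝ n², the ratio is (2/8)² = 0.0625.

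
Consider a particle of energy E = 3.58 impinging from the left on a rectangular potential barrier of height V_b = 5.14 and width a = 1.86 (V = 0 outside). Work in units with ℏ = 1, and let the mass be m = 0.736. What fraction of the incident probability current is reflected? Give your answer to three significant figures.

R = 0.988

Since E < V_b the interior solution is evanescent with decay constant κ = √(2m(V_b − E))/ℏ = 1.515.
κa = 2.819, sinh(κa) = 8.347.
Matching ψ, ψ′ at both faces gives T = [1 + V_b² sinh²(κa) / (4E(V_b − E))]⁻¹ = 1/83.39 = 0.0120.
R = 1 − T = 0.988.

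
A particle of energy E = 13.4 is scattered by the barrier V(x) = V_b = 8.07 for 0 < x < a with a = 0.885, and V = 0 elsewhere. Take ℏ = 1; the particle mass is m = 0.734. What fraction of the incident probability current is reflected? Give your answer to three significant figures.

Above the barrier the interior wavenumber is k₂ = √(2m(E − V_b))/ℏ = 2.797, giving phase k₂a = 2.476.
Matching at both interfaces gives T⁻¹ = 1 + V_b² sin²(k₂a) / [4E(E − V_b)] = 1.087, hence T = 0.920.
R = 1 − T = 0.0801.

R = 0.0801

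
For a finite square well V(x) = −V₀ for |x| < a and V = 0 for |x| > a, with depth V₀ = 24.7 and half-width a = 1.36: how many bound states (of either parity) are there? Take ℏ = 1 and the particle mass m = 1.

Define the well-strength parameter z₀ = (a/ℏ)√(2mV₀) = 1.36 × √(2·1·24.7) = 9.559.
The even/odd transcendental equations gain one root per π/2 in z₀, giving N = 1 + ⌊2z₀/π⌋ = 1 + ⌊6.085⌋ = 7.

N = 7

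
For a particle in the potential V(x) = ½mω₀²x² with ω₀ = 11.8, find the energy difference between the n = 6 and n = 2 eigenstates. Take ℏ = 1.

E_n = ℏω₀(n + ½), so ΔE = (6 − 2) ℏω₀ = 4 × 11.8 = 47.20.

ΔE = 47.2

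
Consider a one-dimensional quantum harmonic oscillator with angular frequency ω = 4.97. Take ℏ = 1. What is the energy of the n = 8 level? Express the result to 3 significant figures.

The oscillator eigenvalues are E_n = ℏω(n + ½), so E_8 = 4.97 × 8.5 = 42.25.

E = 42.2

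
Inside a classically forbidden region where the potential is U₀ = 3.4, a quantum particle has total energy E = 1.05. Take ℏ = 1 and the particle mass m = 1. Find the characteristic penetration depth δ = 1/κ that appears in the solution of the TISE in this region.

δ = 0.461

Since E < U₀ the TISE in this region is ψ'' = κ²ψ with κ = √(2m(U₀ − E))/ℏ.
κ = √(2 × 1 × 2.35) = 2.168. The penetration depth is δ = 1/κ = 0.461.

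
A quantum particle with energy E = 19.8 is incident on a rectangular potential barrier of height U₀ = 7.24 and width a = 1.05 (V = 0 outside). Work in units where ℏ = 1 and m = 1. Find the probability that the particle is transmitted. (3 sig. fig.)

T = 0.963

E > U₀: inside the barrier k₂ = √(2m(E − U₀))/ℏ = 5.012, k₂a = 5.263.
T = [1 + U₀² sin²(k₂a) / (4E(E − U₀))]⁻¹ = 1/1.038 = 0.963.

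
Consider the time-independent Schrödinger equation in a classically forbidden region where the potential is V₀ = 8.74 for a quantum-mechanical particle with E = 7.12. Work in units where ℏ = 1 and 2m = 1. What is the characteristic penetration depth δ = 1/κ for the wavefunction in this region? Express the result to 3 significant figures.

Since E < V₀ the TISE in this region is ψ'' = κ²ψ with κ = √(2m(V₀ − E))/ℏ.
κ = √(2 × 0.5 × 1.62) = 1.273. The penetration depth is δ = 1/κ = 0.786.

δ = 0.786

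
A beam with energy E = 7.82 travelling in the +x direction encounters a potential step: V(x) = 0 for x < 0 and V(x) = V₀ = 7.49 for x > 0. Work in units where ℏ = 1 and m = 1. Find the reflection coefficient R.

R = 0.434

On each side the TISE gives plane waves with k = √(2m(E − V))/ℏ: k₁ = √(2·1·7.82) = 3.955, k₂ = √(2·1·0.33) = 0.8124.
Matching ψ and ψ′ at x = 0 gives r = (k₁ − k₂)/(k₁ + k₂), so R = r² = 0.4345 and T = 1 − R = 0.5655.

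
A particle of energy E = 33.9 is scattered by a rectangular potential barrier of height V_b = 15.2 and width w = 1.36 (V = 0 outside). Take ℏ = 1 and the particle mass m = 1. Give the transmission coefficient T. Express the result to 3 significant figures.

Above the barrier the interior wavenumber is k₂ = √(2m(E − V_b))/ℏ = 6.116, giving phase k₂w = 8.317.
T = [1 + V_b² sin²(k₂w) / (4E(E − V_b))]⁻¹ = 1/1.073 = 0.932.

T = 0.932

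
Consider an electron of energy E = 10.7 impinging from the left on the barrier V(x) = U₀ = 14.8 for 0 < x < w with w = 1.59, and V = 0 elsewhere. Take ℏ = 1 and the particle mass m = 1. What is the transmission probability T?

Since E < U₀ the interior solution is evanescent with decay constant κ = √(2m(U₀ − E))/ℏ = 2.864.
κw = 4.553, sinh(κw) = 47.46.
Matching ψ, ψ′ at both faces gives T = [1 + U₀² sinh²(κw) / (4E(U₀ − E))]⁻¹ = 1/2812 = 0.000356.

T = 0.000356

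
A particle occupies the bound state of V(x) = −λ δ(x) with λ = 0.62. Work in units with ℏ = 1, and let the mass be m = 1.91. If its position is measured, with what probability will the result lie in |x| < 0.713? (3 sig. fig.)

The normalised bound state is ψ = √κ e^{−κ|x|} with κ = mλ/ℏ² = 1.184.
P(|x| < d) = ∫_{−d}^{d} κ e^{−2κ|x|} dx = 1 − e^{−2κd} = 1 − e^{−1.689} = 0.8152.

P = 0.815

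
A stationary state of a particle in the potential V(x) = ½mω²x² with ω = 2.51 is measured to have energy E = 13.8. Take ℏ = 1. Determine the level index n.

n = 5

E_n = ℏω(n + ½) ⇒ n = E/(ℏω) − ½ = 13.8/2.51 − 0.5 = 4.998 → n = 5.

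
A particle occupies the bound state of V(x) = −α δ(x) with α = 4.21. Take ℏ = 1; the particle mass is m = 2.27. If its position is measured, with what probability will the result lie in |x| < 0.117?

The normalised bound state is ψ = √κ e^{−κ|x|} with κ = mα/ℏ² = 9.557.
P(|x| < d) = ∫_{−d}^{d} κ e^{−2κ|x|} dx = 1 − e^{−2κd} = 1 − e^{−2.236} = 0.8931.

P = 0.893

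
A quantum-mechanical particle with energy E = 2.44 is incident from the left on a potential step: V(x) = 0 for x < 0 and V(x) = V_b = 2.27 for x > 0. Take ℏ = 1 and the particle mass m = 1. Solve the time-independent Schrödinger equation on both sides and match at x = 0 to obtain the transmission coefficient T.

On each side the TISE gives plane waves with k = √(2m(E − V))/ℏ: k₁ = √(2·1·2.44) = 2.209, k₂ = √(2·1·0.17) = 0.5831.
Continuity of ψ and ψ′ at the step yields the reflection amplitude r = (k₁ − k₂)/(k₁ + k₂) = 0.5823; thus R = |r|² = 0.3391, T = 0.6609.

T = 0.661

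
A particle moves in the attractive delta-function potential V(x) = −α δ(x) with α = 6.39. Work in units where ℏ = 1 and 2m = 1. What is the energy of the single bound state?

E = -10.2

The bound state is ψ(x) = √κ e^{−κ|x|}. The derivative jump ψ'(0⁺) − ψ'(0⁻) = −(2mα/ℏ²)ψ(0) fixes κ = mα/ℏ² = 3.195.
Then E = −ℏ²κ²/(2m) = −mα²/(2ℏ²) = -10.21.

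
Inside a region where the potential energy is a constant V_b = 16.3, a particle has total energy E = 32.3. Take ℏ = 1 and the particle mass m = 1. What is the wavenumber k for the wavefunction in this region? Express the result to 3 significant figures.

With E > V_b the solution is oscillatory, ψ ∝ e^{±ikx} with k = √(2m(E − V_b))/ℏ.
k = √(2 × 1 × 16) = 5.657.

k = 5.66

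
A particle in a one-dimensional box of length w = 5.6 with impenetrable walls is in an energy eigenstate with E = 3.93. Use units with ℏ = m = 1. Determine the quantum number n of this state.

n = 5

For an infinite well E_n = n²π²ℏ²/(2mw²), so n = (w/πℏ)√(2mE).
n = (5.6/π) × √(2 × 1 × 3.93) = 4.997 → n = 5.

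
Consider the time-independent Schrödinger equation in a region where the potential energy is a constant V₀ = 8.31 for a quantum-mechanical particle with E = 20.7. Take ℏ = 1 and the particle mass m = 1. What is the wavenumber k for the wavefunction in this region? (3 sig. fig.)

With E > V₀ the solution is oscillatory, ψ ∝ e^{±ikx} with k = √(2m(E − V₀))/ℏ.
k = √(2 × 1 × 12.39) = 4.978.

k = 4.98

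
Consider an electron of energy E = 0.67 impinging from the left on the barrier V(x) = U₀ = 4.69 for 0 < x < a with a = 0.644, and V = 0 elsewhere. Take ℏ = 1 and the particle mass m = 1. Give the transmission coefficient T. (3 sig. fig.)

T = 0.0508

E < U₀: inside the barrier ψ ∝ e^{±κx} with κ = √(2m(U₀ − E))/ℏ = 2.835.
κa = 1.826, sinh(κa) = 3.024.
The exact tunnelling result is T⁻¹ = 1 + U₀² sinh²(κa) / [4E(U₀ − E)] = 19.67, so T = 0.0508.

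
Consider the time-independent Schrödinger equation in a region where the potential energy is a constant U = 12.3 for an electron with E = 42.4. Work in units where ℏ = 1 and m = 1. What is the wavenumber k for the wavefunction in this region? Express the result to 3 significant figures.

k = 7.76

With E > U the solution is oscillatory, ψ ∝ e^{±ikx} with k = √(2m(E − U))/ℏ.
k = √(2 × 1 × 30.1) = 7.759.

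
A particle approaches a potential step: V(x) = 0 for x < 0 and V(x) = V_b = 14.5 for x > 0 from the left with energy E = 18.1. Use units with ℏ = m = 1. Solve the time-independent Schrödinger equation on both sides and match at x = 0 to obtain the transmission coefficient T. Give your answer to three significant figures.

The wavenumbers are k₁ = √(2mE)/ℏ = 6.017 on the left and k₂ = √(2m(E − V_b))/ℏ = 2.683 on the right.
Matching ψ and ψ′ at x = 0 gives r = (k₁ − k₂)/(k₁ + k₂), so R = r² = 0.1468 and T = 1 − R = 0.8532.

T = 0.853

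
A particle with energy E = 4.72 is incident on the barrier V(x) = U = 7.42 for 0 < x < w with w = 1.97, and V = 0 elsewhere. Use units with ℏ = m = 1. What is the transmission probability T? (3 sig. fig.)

T = 0.000391

E < U: inside the barrier ψ ∝ e^{±κx} with κ = √(2m(U − E))/ℏ = 2.324.
κw = 4.578, sinh(κw) = 48.65.
The exact tunnelling result is T⁻¹ = 1 + U² sinh²(κw) / [4E(U − E)] = 2557, so T = 0.000391.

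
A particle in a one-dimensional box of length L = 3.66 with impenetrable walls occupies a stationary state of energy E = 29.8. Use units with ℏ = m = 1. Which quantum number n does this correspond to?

From E_n = n²π²ℏ²/(2mL²) invert to n = √(2mL²E)/(πℏ).
n = (3.66/π) × √(2 × 1 × 29.8) = 8.994 → n = 9.

n = 9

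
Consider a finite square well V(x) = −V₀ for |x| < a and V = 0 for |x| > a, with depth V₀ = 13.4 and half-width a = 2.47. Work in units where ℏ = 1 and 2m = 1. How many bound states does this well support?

The dimensionless depth is z₀ = a√(2mV₀)/ℏ = 2.47 × √(13.40) = 9.042.
The even/odd transcendental equations gain one root per π/2 in z₀, giving N = 1 + ⌊2z₀/π⌋ = 1 + ⌊5.756⌋ = 6.

N = 6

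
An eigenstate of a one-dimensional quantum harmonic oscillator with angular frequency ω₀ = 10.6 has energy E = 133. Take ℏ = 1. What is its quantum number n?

n = 12

E_n = ℏω₀(n + ½) ⇒ n = E/(ℏω₀) − ½ = 133/10.6 − 0.5 = 12.047 → n = 12.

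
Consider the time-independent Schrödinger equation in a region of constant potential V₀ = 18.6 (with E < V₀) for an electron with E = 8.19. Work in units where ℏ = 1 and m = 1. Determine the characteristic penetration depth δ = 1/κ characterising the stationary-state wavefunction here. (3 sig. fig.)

δ = 0.219

Since E < V₀ the TISE in this region is ψ'' = κ²ψ with κ = √(2m(V₀ − E))/ℏ.
κ = √(2 × 1 × 10.41) = 4.563. The penetration depth is δ = 1/κ = 0.219.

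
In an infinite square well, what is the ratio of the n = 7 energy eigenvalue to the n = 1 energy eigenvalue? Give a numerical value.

E_n = n²π²ℏ²/(2mL²) so the ratio is n₂²/n₁² = 49/1 = 49.

49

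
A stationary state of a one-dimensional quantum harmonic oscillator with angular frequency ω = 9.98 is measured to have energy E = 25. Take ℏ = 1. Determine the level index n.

n = 2

Invert E_n = (n + ½)ℏω: n = E/ℏω − ½ = 2.005, so n = 2.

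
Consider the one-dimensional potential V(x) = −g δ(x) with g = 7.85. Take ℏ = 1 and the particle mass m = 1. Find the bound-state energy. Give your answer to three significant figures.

E = -30.8

For x ≠ 0 the bound state is ψ ∝ e^{−κ|x|}; integrating the TISE across the delta gives the cusp condition 2κ = 2mg/ℏ², so κ = 7.850.
Then E = −ℏ²κ²/(2m) = −mg²/(2ℏ²) = -30.81.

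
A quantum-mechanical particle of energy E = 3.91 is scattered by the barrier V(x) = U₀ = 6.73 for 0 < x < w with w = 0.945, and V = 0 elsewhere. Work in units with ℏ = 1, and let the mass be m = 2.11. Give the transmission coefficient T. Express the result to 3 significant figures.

T = 0.00572

E < U₀: inside the barrier ψ ∝ e^{±κx} with κ = √(2m(U₀ − E))/ℏ = 3.450.
κw = 3.260, sinh(κw) = 13.01.
Matching ψ, ψ′ at both faces gives T = [1 + U₀² sinh²(κw) / (4E(U₀ − E))]⁻¹ = 1/174.7 = 0.00572.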